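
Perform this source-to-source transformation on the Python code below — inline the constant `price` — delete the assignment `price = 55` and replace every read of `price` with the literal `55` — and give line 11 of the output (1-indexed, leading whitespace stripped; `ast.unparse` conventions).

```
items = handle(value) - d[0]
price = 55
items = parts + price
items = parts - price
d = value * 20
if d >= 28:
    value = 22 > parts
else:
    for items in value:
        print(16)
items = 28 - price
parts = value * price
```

parts = value * 55

Transformed code:
items = handle(value) - d[0]
items = parts + 55
items = parts - 55
d = value * 20
if d >= 28:
    value = 22 > parts
else:
    for items in value:
        print(16)
items = 28 - 55
parts = value * 55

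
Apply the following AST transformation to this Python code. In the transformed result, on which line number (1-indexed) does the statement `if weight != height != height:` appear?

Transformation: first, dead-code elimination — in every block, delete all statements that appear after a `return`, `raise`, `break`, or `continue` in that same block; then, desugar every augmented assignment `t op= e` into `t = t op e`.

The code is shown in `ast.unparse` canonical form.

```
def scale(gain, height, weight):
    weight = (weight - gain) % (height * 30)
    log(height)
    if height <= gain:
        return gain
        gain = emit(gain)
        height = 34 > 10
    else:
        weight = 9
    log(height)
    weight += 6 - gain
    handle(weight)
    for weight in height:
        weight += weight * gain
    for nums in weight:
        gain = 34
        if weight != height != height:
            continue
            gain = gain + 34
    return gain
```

15

Transformed code:
def scale(gain, height, weight):
    weight = (weight - gain) % (height * 30)
    log(height)
    if height <= gain:
        return gain
    else:
        weight = 9
    log(height)
    weight = weight + (6 - gain)
    handle(weight)
    for weight in height:
        weight = weight + weight * gain
    for nums in weight:
        gain = 34
        if weight != height != height:
            continue
    return gain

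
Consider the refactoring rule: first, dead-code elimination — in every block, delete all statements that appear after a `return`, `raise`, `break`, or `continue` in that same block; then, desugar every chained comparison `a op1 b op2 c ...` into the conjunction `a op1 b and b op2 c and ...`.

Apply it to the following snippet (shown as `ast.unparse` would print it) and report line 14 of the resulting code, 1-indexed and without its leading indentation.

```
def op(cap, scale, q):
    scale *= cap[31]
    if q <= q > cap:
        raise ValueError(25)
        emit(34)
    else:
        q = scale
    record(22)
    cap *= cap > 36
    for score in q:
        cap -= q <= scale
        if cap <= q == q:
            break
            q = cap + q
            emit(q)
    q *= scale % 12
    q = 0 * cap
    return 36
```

Transformed code:
def op(cap, scale, q):
    scale *= cap[31]
    if q <= q and q > cap:
        raise ValueError(25)
    else:
        q = scale
    record(22)
    cap *= cap > 36
    for score in q:
        cap -= q <= scale
        if cap <= q and q == q:
            break
    q *= scale % 12
    q = 0 * cap
    return 36

q = 0 * cap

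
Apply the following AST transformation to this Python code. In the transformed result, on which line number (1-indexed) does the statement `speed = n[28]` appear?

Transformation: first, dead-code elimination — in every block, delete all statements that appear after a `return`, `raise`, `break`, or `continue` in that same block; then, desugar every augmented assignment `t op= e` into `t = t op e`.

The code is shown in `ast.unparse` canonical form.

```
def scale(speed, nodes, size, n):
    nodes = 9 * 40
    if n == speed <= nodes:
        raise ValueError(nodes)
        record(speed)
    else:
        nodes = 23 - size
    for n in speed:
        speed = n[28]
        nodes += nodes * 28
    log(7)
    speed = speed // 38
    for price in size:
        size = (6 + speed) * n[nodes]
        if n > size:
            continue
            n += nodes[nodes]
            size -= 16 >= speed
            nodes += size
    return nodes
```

Transformed code:
def scale(speed, nodes, size, n):
    nodes = 9 * 40
    if n == speed <= nodes:
        raise ValueError(nodes)
    else:
        nodes = 23 - size
    for n in speed:
        speed = n[28]
        nodes = nodes + nodes * 28
    log(7)
    speed = speed // 38
    for price in size:
        size = (6 + speed) * n[nodes]
        if n > size:
            continue
    return nodes

8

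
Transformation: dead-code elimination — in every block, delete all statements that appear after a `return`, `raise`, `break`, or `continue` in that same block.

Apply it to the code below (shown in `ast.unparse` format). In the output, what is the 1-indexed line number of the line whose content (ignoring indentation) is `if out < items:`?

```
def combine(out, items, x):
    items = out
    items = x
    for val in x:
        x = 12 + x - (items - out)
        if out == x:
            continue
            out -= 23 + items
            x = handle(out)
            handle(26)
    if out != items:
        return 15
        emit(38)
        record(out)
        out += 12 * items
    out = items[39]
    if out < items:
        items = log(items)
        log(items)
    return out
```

Transformed code:
def combine(out, items, x):
    items = out
    items = x
    for val in x:
        x = 12 + x - (items - out)
        if out == x:
            continue
    if out != items:
        return 15
    out = items[39]
    if out < items:
        items = log(items)
        log(items)
    return out

11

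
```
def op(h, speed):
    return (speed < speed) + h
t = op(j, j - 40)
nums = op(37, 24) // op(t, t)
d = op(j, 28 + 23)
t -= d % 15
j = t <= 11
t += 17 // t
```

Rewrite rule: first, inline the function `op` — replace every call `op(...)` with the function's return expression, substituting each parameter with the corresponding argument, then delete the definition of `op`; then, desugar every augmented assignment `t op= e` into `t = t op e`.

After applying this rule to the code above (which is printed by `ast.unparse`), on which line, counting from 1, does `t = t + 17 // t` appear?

6

Transformed code:
t = (j - 40 < j - 40) + j
nums = ((24 < 24) + 37) // ((t < t) + t)
d = (28 + 23 < 28 + 23) + j
t = t - d % 15
j = t <= 11
t = t + 17 // t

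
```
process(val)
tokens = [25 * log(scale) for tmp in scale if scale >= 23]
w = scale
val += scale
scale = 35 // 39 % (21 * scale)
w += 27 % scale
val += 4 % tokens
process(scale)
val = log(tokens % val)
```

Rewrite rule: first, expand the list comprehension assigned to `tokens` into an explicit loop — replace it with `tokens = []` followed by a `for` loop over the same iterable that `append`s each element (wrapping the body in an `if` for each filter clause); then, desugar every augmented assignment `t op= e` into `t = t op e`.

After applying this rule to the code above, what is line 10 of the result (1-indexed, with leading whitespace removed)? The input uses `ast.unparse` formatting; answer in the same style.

val = val + 4 % tokens

Transformed code:
process(val)
tokens = []
for tmp in scale:
    if scale >= 23:
        tokens.append(25 * log(scale))
w = scale
val = val + scale
scale = 35 // 39 % (21 * scale)
w = w + 27 % scale
val = val + 4 % tokens
process(scale)
val = log(tokens % val)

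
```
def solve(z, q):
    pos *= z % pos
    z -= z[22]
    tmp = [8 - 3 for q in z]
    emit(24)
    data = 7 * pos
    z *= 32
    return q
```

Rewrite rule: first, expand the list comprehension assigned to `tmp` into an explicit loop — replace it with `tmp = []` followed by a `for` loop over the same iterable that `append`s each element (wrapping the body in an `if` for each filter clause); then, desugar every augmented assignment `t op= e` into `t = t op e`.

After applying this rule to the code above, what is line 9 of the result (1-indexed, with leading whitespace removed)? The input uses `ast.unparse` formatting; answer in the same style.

Transformed code:
def solve(z, q):
    pos = pos * (z % pos)
    z = z - z[22]
    tmp = []
    for q in z:
        tmp.append(8 - 3)
    emit(24)
    data = 7 * pos
    z = z * 32
    return q

z = z * 32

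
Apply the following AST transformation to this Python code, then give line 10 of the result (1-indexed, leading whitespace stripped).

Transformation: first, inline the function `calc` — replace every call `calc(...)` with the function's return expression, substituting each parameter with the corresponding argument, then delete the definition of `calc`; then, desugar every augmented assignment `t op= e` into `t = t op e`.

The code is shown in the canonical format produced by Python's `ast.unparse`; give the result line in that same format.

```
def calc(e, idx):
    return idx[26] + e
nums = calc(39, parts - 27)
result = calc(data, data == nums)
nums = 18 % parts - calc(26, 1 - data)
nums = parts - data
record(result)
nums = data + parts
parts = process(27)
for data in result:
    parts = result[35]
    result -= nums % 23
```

Transformed code:
nums = (parts - 27)[26] + 39
result = (data == nums)[26] + data
nums = 18 % parts - ((1 - data)[26] + 26)
nums = parts - data
record(result)
nums = data + parts
parts = process(27)
for data in result:
    parts = result[35]
    result = result - nums % 23

result = result - nums % 23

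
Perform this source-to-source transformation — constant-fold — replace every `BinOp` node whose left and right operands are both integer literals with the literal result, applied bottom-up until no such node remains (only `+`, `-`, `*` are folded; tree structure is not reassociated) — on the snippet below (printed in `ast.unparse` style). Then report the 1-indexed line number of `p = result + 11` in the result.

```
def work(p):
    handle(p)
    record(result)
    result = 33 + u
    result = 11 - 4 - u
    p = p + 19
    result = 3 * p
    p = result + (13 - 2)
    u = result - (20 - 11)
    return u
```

Transformed code:
def work(p):
    handle(p)
    record(result)
    result = 33 + u
    result = 7 - u
    p = p + 19
    result = 3 * p
    p = result + 11
    u = result - 9
    return u

8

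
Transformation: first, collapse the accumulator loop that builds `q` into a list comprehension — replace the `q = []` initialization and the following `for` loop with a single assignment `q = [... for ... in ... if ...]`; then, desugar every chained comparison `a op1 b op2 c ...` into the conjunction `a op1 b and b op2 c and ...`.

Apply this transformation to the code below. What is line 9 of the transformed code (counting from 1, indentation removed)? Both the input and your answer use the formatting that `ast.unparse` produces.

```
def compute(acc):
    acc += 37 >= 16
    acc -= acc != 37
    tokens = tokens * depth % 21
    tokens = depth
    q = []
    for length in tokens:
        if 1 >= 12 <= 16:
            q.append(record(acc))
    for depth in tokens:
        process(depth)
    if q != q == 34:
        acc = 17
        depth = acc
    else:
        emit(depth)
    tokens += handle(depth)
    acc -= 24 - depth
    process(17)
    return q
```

if q != q and q == 34:

Transformed code:
def compute(acc):
    acc += 37 >= 16
    acc -= acc != 37
    tokens = tokens * depth % 21
    tokens = depth
    q = [record(acc) for length in tokens if 1 >= 12 and 12 <= 16]
    for depth in tokens:
        process(depth)
    if q != q and q == 34:
        acc = 17
        depth = acc
    else:
        emit(depth)
    tokens += handle(depth)
    acc -= 24 - depth
    process(17)
    return q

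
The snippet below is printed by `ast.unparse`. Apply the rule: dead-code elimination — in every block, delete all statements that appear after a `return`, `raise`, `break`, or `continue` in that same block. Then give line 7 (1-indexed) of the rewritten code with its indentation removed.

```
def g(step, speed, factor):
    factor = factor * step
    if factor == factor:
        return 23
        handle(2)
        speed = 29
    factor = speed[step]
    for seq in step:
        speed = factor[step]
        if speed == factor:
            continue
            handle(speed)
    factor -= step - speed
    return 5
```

Transformed code:
def g(step, speed, factor):
    factor = factor * step
    if factor == factor:
        return 23
    factor = speed[step]
    for seq in step:
        speed = factor[step]
        if speed == factor:
            continue
    factor -= step - speed
    return 5

speed = factor[step]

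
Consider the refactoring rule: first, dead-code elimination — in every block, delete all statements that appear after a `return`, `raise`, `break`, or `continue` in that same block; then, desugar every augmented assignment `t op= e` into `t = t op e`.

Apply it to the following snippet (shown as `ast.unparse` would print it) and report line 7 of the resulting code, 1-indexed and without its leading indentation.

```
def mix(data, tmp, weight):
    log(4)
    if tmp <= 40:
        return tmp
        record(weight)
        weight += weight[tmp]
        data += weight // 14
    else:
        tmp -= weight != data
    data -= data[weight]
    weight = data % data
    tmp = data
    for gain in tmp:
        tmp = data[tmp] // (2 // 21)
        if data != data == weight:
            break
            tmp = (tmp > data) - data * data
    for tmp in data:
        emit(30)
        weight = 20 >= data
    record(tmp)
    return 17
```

data = data - data[weight]

Transformed code:
def mix(data, tmp, weight):
    log(4)
    if tmp <= 40:
        return tmp
    else:
        tmp = tmp - (weight != data)
    data = data - data[weight]
    weight = data % data
    tmp = data
    for gain in tmp:
        tmp = data[tmp] // (2 // 21)
        if data != data == weight:
            break
    for tmp in data:
        emit(30)
        weight = 20 >= data
    record(tmp)
    return 17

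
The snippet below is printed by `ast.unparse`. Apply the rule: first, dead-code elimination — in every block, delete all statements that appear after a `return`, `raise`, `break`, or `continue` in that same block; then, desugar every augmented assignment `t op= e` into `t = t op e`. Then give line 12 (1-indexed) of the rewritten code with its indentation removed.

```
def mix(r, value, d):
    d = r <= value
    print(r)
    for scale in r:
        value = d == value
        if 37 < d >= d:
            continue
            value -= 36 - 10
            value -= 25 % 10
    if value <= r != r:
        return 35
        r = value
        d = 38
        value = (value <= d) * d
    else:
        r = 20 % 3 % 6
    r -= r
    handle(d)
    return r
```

r = r - r

Transformed code:
def mix(r, value, d):
    d = r <= value
    print(r)
    for scale in r:
        value = d == value
        if 37 < d >= d:
            continue
    if value <= r != r:
        return 35
    else:
        r = 20 % 3 % 6
    r = r - r
    handle(d)
    return r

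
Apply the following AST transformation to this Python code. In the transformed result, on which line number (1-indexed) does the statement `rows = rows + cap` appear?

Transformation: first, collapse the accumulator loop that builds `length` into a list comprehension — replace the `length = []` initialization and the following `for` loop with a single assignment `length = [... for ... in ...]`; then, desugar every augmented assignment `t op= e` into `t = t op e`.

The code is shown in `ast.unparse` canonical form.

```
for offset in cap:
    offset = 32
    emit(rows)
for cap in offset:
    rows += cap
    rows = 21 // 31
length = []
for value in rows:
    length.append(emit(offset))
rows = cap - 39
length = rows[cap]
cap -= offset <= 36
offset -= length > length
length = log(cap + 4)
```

Transformed code:
for offset in cap:
    offset = 32
    emit(rows)
for cap in offset:
    rows = rows + cap
    rows = 21 // 31
length = [emit(offset) for value in rows]
rows = cap - 39
length = rows[cap]
cap = cap - (offset <= 36)
offset = offset - (length > length)
length = log(cap + 4)

5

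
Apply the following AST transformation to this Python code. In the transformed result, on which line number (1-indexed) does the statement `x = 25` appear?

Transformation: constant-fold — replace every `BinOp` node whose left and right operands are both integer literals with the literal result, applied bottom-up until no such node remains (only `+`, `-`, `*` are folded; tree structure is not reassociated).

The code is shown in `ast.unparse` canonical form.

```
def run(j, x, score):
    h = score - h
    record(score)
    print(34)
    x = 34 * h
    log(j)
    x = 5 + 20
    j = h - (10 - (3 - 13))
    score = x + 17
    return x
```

Transformed code:
def run(j, x, score):
    h = score - h
    record(score)
    print(34)
    x = 34 * h
    log(j)
    x = 25
    j = h - 20
    score = x + 17
    return x

7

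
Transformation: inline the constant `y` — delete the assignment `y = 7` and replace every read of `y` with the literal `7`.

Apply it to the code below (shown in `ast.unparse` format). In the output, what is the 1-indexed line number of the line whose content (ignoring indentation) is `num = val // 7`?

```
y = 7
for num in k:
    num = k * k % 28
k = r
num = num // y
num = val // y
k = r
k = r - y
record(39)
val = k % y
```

Transformed code:
for num in k:
    num = k * k % 28
k = r
num = num // 7
num = val // 7
k = r
k = r - 7
record(39)
val = k % 7

5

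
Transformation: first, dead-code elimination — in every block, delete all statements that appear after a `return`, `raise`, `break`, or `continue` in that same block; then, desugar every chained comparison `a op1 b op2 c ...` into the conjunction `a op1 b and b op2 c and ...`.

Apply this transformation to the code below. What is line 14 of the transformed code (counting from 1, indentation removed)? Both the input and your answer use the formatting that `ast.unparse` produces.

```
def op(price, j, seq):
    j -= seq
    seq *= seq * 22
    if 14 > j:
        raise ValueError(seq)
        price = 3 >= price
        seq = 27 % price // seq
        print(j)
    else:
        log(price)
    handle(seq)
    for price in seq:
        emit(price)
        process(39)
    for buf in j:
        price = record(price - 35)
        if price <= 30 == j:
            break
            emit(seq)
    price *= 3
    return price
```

if price <= 30 and 30 == j:

Transformed code:
def op(price, j, seq):
    j -= seq
    seq *= seq * 22
    if 14 > j:
        raise ValueError(seq)
    else:
        log(price)
    handle(seq)
    for price in seq:
        emit(price)
        process(39)
    for buf in j:
        price = record(price - 35)
        if price <= 30 and 30 == j:
            break
    price *= 3
    return price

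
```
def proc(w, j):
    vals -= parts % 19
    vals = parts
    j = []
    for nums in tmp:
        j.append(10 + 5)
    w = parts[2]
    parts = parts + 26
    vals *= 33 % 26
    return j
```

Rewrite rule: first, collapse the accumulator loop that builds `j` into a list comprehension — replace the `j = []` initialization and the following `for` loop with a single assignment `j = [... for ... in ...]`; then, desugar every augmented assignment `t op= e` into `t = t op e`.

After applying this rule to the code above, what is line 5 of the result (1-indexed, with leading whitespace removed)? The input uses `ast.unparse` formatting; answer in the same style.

Transformed code:
def proc(w, j):
    vals = vals - parts % 19
    vals = parts
    j = [10 + 5 for nums in tmp]
    w = parts[2]
    parts = parts + 26
    vals = vals * (33 % 26)
    return j

w = parts[2]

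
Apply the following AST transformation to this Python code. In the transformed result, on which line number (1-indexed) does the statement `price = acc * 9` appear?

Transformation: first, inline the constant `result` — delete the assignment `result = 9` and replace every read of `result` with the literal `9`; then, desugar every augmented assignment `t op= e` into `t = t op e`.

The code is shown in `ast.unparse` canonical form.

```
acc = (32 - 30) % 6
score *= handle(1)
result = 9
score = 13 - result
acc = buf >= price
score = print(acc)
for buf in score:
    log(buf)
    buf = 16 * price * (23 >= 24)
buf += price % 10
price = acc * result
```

Transformed code:
acc = (32 - 30) % 6
score = score * handle(1)
score = 13 - 9
acc = buf >= price
score = print(acc)
for buf in score:
    log(buf)
    buf = 16 * price * (23 >= 24)
buf = buf + price % 10
price = acc * 9

10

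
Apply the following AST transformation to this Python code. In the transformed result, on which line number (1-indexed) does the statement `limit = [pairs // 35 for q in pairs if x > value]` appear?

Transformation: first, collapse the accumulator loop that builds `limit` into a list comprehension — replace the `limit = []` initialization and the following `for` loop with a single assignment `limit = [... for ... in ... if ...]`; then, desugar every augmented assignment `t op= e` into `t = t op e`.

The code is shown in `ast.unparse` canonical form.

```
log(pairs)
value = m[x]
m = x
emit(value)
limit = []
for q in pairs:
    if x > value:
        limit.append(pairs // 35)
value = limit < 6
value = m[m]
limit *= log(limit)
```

Transformed code:
log(pairs)
value = m[x]
m = x
emit(value)
limit = [pairs // 35 for q in pairs if x > value]
value = limit < 6
value = m[m]
limit = limit * log(limit)

5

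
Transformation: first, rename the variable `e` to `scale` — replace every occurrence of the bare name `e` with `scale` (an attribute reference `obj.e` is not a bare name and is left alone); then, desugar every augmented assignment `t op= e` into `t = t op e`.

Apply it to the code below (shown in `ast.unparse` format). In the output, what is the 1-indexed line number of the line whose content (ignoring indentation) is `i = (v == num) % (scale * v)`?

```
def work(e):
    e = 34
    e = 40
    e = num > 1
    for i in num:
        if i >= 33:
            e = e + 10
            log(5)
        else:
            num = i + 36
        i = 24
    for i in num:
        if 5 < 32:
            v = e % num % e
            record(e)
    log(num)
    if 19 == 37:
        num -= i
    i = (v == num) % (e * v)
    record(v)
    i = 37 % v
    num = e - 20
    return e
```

Transformed code:
def work(scale):
    scale = 34
    scale = 40
    scale = num > 1
    for i in num:
        if i >= 33:
            scale = scale + 10
            log(5)
        else:
            num = i + 36
        i = 24
    for i in num:
        if 5 < 32:
            v = scale % num % scale
            record(scale)
    log(num)
    if 19 == 37:
        num = num - i
    i = (v == num) % (scale * v)
    record(v)
    i = 37 % v
    num = scale - 20
    return scale

19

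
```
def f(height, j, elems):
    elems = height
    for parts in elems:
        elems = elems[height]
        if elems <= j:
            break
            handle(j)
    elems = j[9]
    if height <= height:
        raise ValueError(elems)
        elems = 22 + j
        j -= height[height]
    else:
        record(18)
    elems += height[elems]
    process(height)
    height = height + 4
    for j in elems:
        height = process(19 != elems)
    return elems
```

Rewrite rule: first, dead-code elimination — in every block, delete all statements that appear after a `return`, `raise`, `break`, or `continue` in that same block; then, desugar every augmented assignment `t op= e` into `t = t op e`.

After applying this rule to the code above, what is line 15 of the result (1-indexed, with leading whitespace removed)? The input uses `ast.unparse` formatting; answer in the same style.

Transformed code:
def f(height, j, elems):
    elems = height
    for parts in elems:
        elems = elems[height]
        if elems <= j:
            break
    elems = j[9]
    if height <= height:
        raise ValueError(elems)
    else:
        record(18)
    elems = elems + height[elems]
    process(height)
    height = height + 4
    for j in elems:
        height = process(19 != elems)
    return elems

for j in elems:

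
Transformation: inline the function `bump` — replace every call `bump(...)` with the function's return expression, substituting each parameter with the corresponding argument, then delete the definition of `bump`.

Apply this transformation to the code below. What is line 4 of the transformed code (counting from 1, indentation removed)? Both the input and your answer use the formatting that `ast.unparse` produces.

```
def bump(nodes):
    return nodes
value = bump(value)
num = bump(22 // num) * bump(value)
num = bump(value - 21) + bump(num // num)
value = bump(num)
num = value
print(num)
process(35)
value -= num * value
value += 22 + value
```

value = num

Transformed code:
value = value
num = 22 // num * value
num = value - 21 + num // num
value = num
num = value
print(num)
process(35)
value -= num * value
value += 22 + value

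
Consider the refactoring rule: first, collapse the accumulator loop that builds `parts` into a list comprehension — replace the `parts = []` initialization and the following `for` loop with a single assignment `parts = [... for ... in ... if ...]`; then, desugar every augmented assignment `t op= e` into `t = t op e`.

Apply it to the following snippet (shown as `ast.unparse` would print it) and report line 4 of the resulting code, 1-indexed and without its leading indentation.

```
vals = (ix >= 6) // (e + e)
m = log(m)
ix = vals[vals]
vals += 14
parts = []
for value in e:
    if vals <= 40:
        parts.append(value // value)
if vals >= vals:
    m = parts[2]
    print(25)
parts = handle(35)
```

vals = vals + 14

Transformed code:
vals = (ix >= 6) // (e + e)
m = log(m)
ix = vals[vals]
vals = vals + 14
parts = [value // value for value in e if vals <= 40]
if vals >= vals:
    m = parts[2]
    print(25)
parts = handle(35)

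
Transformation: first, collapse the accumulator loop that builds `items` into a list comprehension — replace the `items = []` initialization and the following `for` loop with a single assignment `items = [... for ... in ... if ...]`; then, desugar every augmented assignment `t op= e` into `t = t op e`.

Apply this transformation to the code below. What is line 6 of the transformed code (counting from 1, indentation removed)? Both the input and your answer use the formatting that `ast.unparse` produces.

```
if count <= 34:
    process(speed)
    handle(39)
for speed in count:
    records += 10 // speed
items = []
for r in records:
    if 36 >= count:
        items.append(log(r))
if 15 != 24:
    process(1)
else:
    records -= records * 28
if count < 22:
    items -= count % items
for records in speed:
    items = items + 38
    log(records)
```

items = [log(r) for r in records if 36 >= count]

Transformed code:
if count <= 34:
    process(speed)
    handle(39)
for speed in count:
    records = records + 10 // speed
items = [log(r) for r in records if 36 >= count]
if 15 != 24:
    process(1)
else:
    records = records - records * 28
if count < 22:
    items = items - count % items
for records in speed:
    items = items + 38
    log(records)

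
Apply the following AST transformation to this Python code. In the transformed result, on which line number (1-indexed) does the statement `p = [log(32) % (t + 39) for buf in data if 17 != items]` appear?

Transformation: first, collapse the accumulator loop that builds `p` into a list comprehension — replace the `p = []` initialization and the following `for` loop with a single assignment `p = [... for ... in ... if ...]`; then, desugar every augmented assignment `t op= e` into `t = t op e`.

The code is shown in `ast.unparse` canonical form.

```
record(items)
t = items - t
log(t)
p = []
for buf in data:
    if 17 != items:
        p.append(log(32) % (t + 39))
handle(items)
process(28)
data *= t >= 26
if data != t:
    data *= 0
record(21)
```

4

Transformed code:
record(items)
t = items - t
log(t)
p = [log(32) % (t + 39) for buf in data if 17 != items]
handle(items)
process(28)
data = data * (t >= 26)
if data != t:
    data = data * 0
record(21)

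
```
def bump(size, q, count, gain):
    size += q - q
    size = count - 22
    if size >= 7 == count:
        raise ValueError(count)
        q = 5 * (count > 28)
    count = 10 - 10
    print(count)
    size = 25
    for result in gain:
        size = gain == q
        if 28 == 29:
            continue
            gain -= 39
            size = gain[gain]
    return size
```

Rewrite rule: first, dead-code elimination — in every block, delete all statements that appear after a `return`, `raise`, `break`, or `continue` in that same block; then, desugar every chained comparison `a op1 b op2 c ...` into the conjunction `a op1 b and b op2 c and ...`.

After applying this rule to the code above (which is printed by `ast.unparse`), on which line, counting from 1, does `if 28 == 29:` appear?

Transformed code:
def bump(size, q, count, gain):
    size += q - q
    size = count - 22
    if size >= 7 and 7 == count:
        raise ValueError(count)
    count = 10 - 10
    print(count)
    size = 25
    for result in gain:
        size = gain == q
        if 28 == 29:
            continue
    return size

11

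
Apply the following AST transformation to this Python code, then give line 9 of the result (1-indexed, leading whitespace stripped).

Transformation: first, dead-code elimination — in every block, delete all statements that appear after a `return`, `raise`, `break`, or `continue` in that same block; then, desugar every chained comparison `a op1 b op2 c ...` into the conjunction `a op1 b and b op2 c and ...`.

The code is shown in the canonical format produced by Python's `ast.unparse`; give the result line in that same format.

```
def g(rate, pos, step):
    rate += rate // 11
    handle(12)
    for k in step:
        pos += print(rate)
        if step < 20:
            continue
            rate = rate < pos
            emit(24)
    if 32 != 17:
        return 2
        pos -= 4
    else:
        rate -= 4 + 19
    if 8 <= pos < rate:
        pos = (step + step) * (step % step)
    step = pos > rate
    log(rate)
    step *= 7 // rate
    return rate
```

return 2

Transformed code:
def g(rate, pos, step):
    rate += rate // 11
    handle(12)
    for k in step:
        pos += print(rate)
        if step < 20:
            continue
    if 32 != 17:
        return 2
    else:
        rate -= 4 + 19
    if 8 <= pos and pos < rate:
        pos = (step + step) * (step % step)
    step = pos > rate
    log(rate)
    step *= 7 // rate
    return rate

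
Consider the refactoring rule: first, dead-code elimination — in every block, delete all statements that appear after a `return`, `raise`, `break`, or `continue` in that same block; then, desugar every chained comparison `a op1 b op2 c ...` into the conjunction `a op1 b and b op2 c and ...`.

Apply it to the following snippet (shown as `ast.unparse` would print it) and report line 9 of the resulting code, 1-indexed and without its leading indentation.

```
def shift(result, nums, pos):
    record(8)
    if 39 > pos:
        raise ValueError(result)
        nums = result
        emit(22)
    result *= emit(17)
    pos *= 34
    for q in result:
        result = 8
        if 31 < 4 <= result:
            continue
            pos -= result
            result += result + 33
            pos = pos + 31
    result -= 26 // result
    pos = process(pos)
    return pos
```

if 31 < 4 and 4 <= result:

Transformed code:
def shift(result, nums, pos):
    record(8)
    if 39 > pos:
        raise ValueError(result)
    result *= emit(17)
    pos *= 34
    for q in result:
        result = 8
        if 31 < 4 and 4 <= result:
            continue
    result -= 26 // result
    pos = process(pos)
    return pos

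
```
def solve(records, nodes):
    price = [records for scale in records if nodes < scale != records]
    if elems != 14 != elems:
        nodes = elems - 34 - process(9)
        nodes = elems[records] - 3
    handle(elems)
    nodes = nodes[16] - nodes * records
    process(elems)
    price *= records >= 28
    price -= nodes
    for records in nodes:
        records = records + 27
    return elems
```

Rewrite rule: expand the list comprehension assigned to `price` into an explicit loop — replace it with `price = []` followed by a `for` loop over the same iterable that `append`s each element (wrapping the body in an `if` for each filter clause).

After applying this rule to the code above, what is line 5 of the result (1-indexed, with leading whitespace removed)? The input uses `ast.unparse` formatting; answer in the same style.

price.append(records)

Transformed code:
def solve(records, nodes):
    price = []
    for scale in records:
        if nodes < scale != records:
            price.append(records)
    if elems != 14 != elems:
        nodes = elems - 34 - process(9)
        nodes = elems[records] - 3
    handle(elems)
    nodes = nodes[16] - nodes * records
    process(elems)
    price *= records >= 28
    price -= nodes
    for records in nodes:
        records = records + 27
    return elems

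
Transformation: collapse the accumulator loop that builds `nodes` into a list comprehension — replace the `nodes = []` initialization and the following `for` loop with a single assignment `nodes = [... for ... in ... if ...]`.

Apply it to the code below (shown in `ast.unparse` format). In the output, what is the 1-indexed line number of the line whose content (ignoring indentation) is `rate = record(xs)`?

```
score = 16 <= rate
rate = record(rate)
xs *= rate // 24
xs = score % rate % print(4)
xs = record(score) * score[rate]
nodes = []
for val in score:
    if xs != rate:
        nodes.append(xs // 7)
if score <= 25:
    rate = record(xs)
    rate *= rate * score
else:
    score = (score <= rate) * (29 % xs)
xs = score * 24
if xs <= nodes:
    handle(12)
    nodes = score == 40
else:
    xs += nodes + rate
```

Transformed code:
score = 16 <= rate
rate = record(rate)
xs *= rate // 24
xs = score % rate % print(4)
xs = record(score) * score[rate]
nodes = [xs // 7 for val in score if xs != rate]
if score <= 25:
    rate = record(xs)
    rate *= rate * score
else:
    score = (score <= rate) * (29 % xs)
xs = score * 24
if xs <= nodes:
    handle(12)
    nodes = score == 40
else:
    xs += nodes + rate

8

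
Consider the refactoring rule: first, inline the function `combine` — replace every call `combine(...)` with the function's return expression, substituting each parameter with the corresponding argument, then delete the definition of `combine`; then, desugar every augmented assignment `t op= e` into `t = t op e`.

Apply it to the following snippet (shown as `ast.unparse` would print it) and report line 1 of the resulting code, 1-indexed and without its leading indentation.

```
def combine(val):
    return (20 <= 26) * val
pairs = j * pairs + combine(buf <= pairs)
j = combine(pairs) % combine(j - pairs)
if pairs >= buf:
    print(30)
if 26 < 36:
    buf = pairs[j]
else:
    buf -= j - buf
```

pairs = j * pairs + (20 <= 26) * (buf <= pairs)

Transformed code:
pairs = j * pairs + (20 <= 26) * (buf <= pairs)
j = (20 <= 26) * pairs % ((20 <= 26) * (j - pairs))
if pairs >= buf:
    print(30)
if 26 < 36:
    buf = pairs[j]
else:
    buf = buf - (j - buf)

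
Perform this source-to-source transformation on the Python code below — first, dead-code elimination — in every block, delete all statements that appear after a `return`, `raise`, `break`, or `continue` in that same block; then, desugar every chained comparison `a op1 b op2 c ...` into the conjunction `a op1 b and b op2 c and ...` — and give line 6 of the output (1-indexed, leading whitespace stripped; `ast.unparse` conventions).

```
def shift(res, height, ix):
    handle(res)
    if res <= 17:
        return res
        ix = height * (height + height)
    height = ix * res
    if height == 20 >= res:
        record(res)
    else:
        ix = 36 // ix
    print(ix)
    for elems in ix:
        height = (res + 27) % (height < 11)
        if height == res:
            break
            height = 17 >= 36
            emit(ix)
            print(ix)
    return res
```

if height == 20 and 20 >= res:

Transformed code:
def shift(res, height, ix):
    handle(res)
    if res <= 17:
        return res
    height = ix * res
    if height == 20 and 20 >= res:
        record(res)
    else:
        ix = 36 // ix
    print(ix)
    for elems in ix:
        height = (res + 27) % (height < 11)
        if height == res:
            break
    return res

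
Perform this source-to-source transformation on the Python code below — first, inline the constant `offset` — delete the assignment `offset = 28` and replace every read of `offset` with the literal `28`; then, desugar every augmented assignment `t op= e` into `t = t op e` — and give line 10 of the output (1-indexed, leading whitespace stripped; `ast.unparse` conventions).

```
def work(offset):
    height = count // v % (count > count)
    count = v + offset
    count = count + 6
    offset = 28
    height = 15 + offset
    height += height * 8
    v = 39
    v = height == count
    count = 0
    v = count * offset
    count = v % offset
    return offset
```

Transformed code:
def work(offset):
    height = count // v % (count > count)
    count = v + 28
    count = count + 6
    height = 15 + 28
    height = height + height * 8
    v = 39
    v = height == count
    count = 0
    v = count * 28
    count = v % 28
    return 28

v = count * 28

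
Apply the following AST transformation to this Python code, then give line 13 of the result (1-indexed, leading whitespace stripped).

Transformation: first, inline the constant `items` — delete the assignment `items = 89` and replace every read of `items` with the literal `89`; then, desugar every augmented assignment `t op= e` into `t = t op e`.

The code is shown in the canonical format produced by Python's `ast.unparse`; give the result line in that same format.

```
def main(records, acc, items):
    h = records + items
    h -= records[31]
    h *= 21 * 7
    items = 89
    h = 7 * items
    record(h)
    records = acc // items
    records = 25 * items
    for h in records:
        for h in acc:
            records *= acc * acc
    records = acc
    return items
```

Transformed code:
def main(records, acc, items):
    h = records + 89
    h = h - records[31]
    h = h * (21 * 7)
    h = 7 * 89
    record(h)
    records = acc // 89
    records = 25 * 89
    for h in records:
        for h in acc:
            records = records * (acc * acc)
    records = acc
    return 89

return 89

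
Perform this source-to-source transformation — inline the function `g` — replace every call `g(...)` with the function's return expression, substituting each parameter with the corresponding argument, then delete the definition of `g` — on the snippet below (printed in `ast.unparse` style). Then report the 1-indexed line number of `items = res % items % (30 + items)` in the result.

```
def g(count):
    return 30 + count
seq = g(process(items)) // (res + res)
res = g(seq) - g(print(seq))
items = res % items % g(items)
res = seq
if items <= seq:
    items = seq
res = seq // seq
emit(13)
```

Transformed code:
seq = (30 + process(items)) // (res + res)
res = 30 + seq - (30 + print(seq))
items = res % items % (30 + items)
res = seq
if items <= seq:
    items = seq
res = seq // seq
emit(13)

3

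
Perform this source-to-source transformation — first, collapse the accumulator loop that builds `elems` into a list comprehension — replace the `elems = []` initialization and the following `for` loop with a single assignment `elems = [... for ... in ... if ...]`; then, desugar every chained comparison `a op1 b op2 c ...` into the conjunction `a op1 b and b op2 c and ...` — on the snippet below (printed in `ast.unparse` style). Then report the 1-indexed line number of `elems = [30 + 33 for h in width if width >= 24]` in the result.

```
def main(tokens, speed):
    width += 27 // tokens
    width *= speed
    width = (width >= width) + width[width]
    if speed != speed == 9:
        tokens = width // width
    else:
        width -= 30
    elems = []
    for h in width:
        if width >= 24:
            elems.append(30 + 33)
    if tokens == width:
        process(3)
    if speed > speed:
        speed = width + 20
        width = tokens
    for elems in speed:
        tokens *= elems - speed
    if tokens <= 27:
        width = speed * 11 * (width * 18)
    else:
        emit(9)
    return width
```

9

Transformed code:
def main(tokens, speed):
    width += 27 // tokens
    width *= speed
    width = (width >= width) + width[width]
    if speed != speed and speed == 9:
        tokens = width // width
    else:
        width -= 30
    elems = [30 + 33 for h in width if width >= 24]
    if tokens == width:
        process(3)
    if speed > speed:
        speed = width + 20
        width = tokens
    for elems in speed:
        tokens *= elems - speed
    if tokens <= 27:
        width = speed * 11 * (width * 18)
    else:
        emit(9)
    return width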